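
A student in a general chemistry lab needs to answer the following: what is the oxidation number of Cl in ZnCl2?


halide: -1
Oxidation number: -1

-1


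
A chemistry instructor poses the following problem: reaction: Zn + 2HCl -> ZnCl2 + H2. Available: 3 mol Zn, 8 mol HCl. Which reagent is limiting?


Mole ratio available / coefficient:
  Zn: 3/1 = 3.000
  HCl: 8/2 = 4.000
Smaller ratio is limiting.

Zn


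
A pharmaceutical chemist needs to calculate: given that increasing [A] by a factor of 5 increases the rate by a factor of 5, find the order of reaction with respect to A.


rate ∝ [A]^n
5^n = 5 → n = 1
Order in A: 1

1


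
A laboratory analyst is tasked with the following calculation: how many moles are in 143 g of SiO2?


M(SiO2) = 60.09 g/mol
n = mass/M = 143/60.09 = 2.3798 mol

2.3798 mol


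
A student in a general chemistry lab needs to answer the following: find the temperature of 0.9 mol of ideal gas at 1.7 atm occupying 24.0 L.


PV = nRT  (R = 0.08206 L·atm/(mol·K))
T = PV/(nR) = 1.7×24.0/(0.9×0.08206)
= 40.80/0.073854
= 552.44 K

552.44 K


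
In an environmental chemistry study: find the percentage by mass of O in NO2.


M(NO2) = 1×14.01 + 2×16.0 = 46.01 g/mol
Mass of O = 2 × 16.0 = 32.00 g/mol
% O = 32.00/46.01 × 100 = 69.55%

69.55%


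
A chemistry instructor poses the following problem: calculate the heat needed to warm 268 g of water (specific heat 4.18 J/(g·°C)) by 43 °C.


q = mcΔT = 268 × 4.18 × 43
= 48170.32 J

48170.32 J


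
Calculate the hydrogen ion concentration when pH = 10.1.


[H+] = 10^(-pH) = 10^(-10.1)
= 7.94×10^-11 M

7.94×10^-11 M


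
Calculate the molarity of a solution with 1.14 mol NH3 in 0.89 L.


M = n/V = 1.14/0.89 = 1.281 mol/L

1.281 M


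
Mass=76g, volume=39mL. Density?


ρ = mass/volume
= 76/39
= 1.949 g/mL

1.949 g/mL


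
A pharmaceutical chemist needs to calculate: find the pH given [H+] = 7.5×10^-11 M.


pH = -log10([H+]) = -log10(7.5×10^-11)
= 11 - log10(7.5)
= 11 - 0.88
= 10.12

10.12


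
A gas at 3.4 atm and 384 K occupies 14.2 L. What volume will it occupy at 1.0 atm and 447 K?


P1V1/T1 = P2V2/T2
V2 = P1V1T2/(T1P2)
= 3.4×14.2×447/(384×1.0)
= 56.201 L

56.201 L


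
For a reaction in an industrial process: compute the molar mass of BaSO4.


M(BaSO4) = 1×137.33 + 1×32.07 + 4×16.0
= 137.33 + 32.07 + 64.0
= 233.4 g/mol

233.4 g/mol


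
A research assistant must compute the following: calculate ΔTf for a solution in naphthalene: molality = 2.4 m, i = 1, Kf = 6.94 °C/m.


ΔTf = Kf × m × i
= 6.94 × 2.4 × 1
= 16.656 °C

16.656 °C


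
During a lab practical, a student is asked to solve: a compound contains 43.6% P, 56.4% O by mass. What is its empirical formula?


Assume 100 g sample. Moles of each element:
  P: 43.6/30.97 = 1.408 mol
  O: 56.4/16.0 = 3.525 mol
Divide by smallest (1.408):
  P: 1.408/1.408 = 1.0
  O: 3.525/1.408 = 2.5
Multiply all ratios by 2 to obtain whole numbers.
Empirical formula: P2O5

P2O5


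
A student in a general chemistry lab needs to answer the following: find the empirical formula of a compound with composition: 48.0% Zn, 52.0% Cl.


Assume 100 g sample. Moles of each element:
  Zn: 48.0/65.38 = 0.734 mol
  Cl: 52.0/35.45 = 1.467 mol
Divide by smallest (0.734):
  Zn: 0.734/0.734 = 1.0
  Cl: 1.467/0.734 = 2.0
Empirical formula: ZnCl2

ZnCl2


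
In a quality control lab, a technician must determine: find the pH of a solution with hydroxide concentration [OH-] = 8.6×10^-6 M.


pOH = -log10([OH-]) = -log10(8.6×10^-6)
= 6 - log10(8.6) = 5.07
pH = 14 - pOH = 14 - 5.07 = 8.93

8.93


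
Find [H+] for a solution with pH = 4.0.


[H+] = 10^(-pH) = 10^(-4.0)
= 1.0×10^-4 M

1.0×10^-4 M


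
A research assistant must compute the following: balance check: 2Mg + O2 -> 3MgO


Equation: 2Mg + O2 -> 3MgO
Check atoms: Mg: 2≠3, O: 2≠3
Not balanced

No, not balanced


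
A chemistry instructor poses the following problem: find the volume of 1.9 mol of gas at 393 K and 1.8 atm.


PV = nRT  (R = 0.08206 L·atm/(mol·K))
V = nRT/P = 1.9×0.08206×393/1.8
= 34.041 L

34.041 L


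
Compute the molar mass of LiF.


M(LiF) = 1×6.94 + 1×19.0
= 6.94 + 19.0
= 25.94 g/mol

25.94 g/mol


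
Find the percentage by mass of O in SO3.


M(SO3) = 1×32.07 + 3×16.0 = 80.07 g/mol
Mass of O = 3 × 16.0 = 48.00 g/mol
% O = 48.00/80.07 × 100 = 59.95%

59.95%


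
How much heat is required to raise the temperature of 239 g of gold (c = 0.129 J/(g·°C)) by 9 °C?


q = mcΔT = 239 × 0.129 × 9
= 277.48 J

277.48 J


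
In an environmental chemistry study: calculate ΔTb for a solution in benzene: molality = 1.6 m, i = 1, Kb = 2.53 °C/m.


ΔTb = Kb × m × i
= 2.53 × 1.6 × 1
= 4.048 °C

4.048 °C


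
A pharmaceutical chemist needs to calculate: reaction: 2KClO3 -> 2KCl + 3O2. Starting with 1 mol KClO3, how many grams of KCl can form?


Mole ratio KCl:KClO3 = 2:2
n(KCl) = 1 × 2/2 = 1.000 mol
mass = 1.000 × 74.55 = 74.55 g

74.55 g


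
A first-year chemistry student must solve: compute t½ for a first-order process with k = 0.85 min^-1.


t½ = ln2/k = 0.693147/(0.85 min^-1)
= 0.8155 min

0.8155 min


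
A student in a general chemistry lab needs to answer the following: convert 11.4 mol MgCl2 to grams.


M(MgCl2) = 95.21 g/mol
mass = n × M = 11.4 × 95.21 = 1085.39 g

1085.39 g


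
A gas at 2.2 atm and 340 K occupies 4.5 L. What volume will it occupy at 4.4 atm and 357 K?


P1V1/T1 = P2V2/T2
V2 = P1V1T2/(T1P2)
= 2.2×4.5×357/(340×4.4)
= 2.362 L

2.362 L


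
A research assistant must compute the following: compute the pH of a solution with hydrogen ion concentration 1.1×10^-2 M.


pH = -log10([H+]) = -log10(1.1×10^-2)
= 2 - log10(1.1)
= 2 - 0.04
= 1.96

1.96


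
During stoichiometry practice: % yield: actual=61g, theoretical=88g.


% yield = actual/theoretical × 100
= 61/88 × 100
= 69.32%

69.32%


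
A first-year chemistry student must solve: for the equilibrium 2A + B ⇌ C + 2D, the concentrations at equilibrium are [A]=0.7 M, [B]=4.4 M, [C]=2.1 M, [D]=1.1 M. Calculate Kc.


Kc = [C][D]^2/([A]^2[B])
= (2.1^1 × 1.1^2)/(0.7^2 × 4.4^1)
= 2.541/2.156
= 1.179

1.179


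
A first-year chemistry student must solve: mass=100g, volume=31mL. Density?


ρ = mass/volume
= 100/31
= 3.226 g/mL

3.226 g/mL


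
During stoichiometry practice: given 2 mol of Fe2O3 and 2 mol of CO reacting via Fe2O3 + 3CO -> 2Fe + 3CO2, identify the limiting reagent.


Mole ratio available / coefficient:
  Fe2O3: 2/1 = 2.000
  CO: 2/3 = 0.667
Smaller ratio is limiting.

CO


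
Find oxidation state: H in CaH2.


H with a metal (hydride): -1
Oxidation number: -1

-1


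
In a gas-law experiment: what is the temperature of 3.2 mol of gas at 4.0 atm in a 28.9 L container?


PV = nRT  (R = 0.08206 L·atm/(mol·K))
T = PV/(nR) = 4.0×28.9/(3.2×0.08206)
= 115.60/0.262592
= 440.23 K

440.23 K


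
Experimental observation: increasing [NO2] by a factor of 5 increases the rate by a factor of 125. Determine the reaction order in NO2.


rate ∝ [NO2]^n
5^n = 125 → n = 3
Order in NO2: 3

3


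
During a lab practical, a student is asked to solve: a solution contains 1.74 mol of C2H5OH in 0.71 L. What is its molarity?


M = n/V = 1.74/0.71 = 2.451 mol/L

2.451 M


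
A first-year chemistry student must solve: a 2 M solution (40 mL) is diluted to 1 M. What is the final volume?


C1V1 = C2V2
2 × 40 = 1 × V2
V2 = 80/1 = 80.0 mL

80.0 mL


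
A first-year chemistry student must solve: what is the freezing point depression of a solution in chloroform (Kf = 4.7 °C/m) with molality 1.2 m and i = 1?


ΔTf = Kf × m × i
= 4.7 × 1.2 × 1
= 5.64 °C

5.64 °C


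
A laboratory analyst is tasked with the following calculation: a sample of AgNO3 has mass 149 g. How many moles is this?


M(AgNO3) = 169.88 g/mol
n = mass/M = 149/169.88 = 0.8771 mol

0.8771 mol


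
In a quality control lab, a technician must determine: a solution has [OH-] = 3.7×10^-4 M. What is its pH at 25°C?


pOH = -log10([OH-]) = -log10(3.7×10^-4)
= 4 - log10(3.7) = 3.43
pH = 14 - pOH = 14 - 3.43 = 10.57

10.57


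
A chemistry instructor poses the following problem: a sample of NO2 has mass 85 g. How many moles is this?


M(NO2) = 46.01 g/mol
n = mass/M = 85/46.01 = 1.8474 mol

1.8474 mol


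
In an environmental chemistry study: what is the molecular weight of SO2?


M(SO2) = 1×32.07 + 2×16.0
= 32.07 + 32.0
= 64.07 g/mol

64.07 g/mol


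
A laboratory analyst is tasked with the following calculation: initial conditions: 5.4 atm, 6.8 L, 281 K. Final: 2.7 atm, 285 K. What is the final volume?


P1V1/T1 = P2V2/T2
V2 = P1V1T2/(T1P2)
= 5.4×6.8×285/(281×2.7)
= 13.794 L

13.794 L


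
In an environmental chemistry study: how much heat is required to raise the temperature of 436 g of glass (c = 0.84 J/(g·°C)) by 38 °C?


q = mcΔT = 436 × 0.84 × 38
= 13917.12 J

13917.12 J


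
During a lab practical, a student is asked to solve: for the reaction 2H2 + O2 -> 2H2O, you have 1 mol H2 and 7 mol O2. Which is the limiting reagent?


Mole ratio available / coefficient:
  H2: 1/2 = 0.500
  O2: 7/1 = 7.000
Smaller ratio is limiting.

H2


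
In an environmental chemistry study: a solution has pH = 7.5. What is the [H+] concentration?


[H+] = 10^(-pH) = 10^(-7.5)
= 3.16×10^-8 M

3.16×10^-8 M


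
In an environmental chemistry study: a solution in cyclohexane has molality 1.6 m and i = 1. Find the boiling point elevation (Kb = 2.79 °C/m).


ΔTb = Kb × m × i
= 2.79 × 1.6 × 1
= 4.464 °C

4.464 °C


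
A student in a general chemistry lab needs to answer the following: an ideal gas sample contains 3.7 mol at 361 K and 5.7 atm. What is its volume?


PV = nRT  (R = 0.08206 L·atm/(mol·K))
V = nRT/P = 3.7×0.08206×361/5.7
= 19.229 L

19.229 L


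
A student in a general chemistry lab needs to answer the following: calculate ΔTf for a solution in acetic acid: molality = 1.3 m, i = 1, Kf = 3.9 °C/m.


ΔTf = Kf × m × i
= 3.9 × 1.3 × 1
= 5.07 °C

5.07 °C


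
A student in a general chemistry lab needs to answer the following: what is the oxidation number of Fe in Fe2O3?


2x + 3(-2) = 0, so x = +3
Oxidation number: +3

+3


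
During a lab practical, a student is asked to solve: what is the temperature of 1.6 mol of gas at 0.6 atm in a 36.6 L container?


PV = nRT  (R = 0.08206 L·atm/(mol·K))
T = PV/(nR) = 0.6×36.6/(1.6×0.08206)
= 21.96/0.131296
= 167.26 K

167.26 K


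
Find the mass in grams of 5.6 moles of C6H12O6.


M(C6H12O6) = 180.16 g/mol
mass = n × M = 5.6 × 180.16 = 1008.90 g

1008.90 g


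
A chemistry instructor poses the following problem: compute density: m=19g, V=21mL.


ρ = mass/volume
= 19/21
= 0.905 g/mL

0.905 g/mL


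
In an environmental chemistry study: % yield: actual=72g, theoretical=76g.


% yield = actual/theoretical × 100
= 72/76 × 100
= 94.74%

94.74%


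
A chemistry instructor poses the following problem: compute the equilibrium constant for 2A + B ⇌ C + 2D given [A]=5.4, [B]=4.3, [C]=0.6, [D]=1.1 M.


Kc = [C][D]^2/([A]^2[B])
= (0.6^1 × 1.1^2)/(5.4^2 × 4.3^1)
= 0.726/125.388
= 0.005790

0.005790


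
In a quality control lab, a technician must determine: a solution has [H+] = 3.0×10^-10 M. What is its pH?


pH = -log10([H+]) = -log10(3.0×10^-10)
= 10 - log10(3.0)
= 10 - 0.48
= 9.52

9.52


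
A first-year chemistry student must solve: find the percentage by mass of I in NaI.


M(NaI) = 1×22.99 + 1×126.9 = 149.89 g/mol
Mass of I = 1 × 126.9 = 126.90 g/mol
% I = 126.90/149.89 × 100 = 84.66%

84.66%


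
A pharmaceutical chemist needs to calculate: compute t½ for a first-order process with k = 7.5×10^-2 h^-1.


t½ = ln2/k = 0.693147/(7.5×10^-2 h^-1)
= 9.242 h

9.242 h


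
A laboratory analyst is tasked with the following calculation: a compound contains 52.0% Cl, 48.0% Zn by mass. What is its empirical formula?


Assume 100 g sample. Moles of each element:
  Cl: 52.0/35.45 = 1.467 mol
  Zn: 48.0/65.38 = 0.734 mol
Divide by smallest (0.734):
  Cl: 1.467/0.734 = 2.0
  Zn: 0.734/0.734 = 1.0
Empirical formula: ZnCl2

ZnCl2


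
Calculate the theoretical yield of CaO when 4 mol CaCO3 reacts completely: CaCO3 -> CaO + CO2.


Mole ratio CaO:CaCO3 = 1:1
n(CaO) = 4 × 1/1 = 4.000 mol
mass = 4.000 × 56.08 = 224.32 g

224.32 g


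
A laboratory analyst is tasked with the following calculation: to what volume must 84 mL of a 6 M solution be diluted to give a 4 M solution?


C1V1 = C2V2
6 × 84 = 4 × V2
V2 = 504/4 = 126.0 mL

126.0 mL


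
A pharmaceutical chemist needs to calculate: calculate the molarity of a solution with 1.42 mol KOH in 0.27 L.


M = n/V = 1.42/0.27 = 5.259 mol/L

5.259 M


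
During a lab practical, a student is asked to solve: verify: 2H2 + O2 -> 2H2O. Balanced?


Equation: 2H2 + O2 -> 2H2O
Check atoms: H: 4=4, O: 2=2
Balanced

Yes, balanced


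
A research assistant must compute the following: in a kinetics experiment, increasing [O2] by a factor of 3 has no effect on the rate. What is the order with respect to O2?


rate ∝ [O2]^n
rate ∝ [O2]^0
Order in O2: 0

0


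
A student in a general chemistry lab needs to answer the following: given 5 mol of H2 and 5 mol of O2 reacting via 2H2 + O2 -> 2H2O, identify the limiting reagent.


Mole ratio available / coefficient:
  H2: 5/2 = 2.500
  O2: 5/1 = 5.000
Smaller ratio is limiting.

H2


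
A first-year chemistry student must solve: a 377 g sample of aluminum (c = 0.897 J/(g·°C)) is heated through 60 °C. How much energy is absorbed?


q = mcΔT = 377 × 0.897 × 60
= 20290.14 J

20290.14 J


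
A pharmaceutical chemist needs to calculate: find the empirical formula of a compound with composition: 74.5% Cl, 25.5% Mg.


Assume 100 g sample. Moles of each element:
  Cl: 74.5/35.45 = 2.102 mol
  Mg: 25.5/24.31 = 1.049 mol
Divide by smallest (1.049):
  Cl: 2.102/1.049 = 2.0
  Mg: 1.049/1.049 = 1.0
Empirical formula: MgCl2

MgCl2


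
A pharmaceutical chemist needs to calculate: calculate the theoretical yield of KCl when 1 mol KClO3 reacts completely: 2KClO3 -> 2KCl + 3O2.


Mole ratio KCl:KClO3 = 2:2
n(KCl) = 1 × 2/2 = 1.000 mol
mass = 1.000 × 74.55 = 74.55 g

74.55 g


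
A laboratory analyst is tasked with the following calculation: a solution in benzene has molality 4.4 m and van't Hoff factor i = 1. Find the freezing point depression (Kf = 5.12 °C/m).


ΔTf = Kf × m × i
= 5.12 × 4.4 × 1
= 22.528 °C

22.528 °C


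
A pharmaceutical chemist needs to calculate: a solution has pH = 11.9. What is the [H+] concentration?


[H+] = 10^(-pH) = 10^(-11.9)
= 1.26×10^-12 M

1.26×10^-12 M


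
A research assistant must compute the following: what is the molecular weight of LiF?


M(LiF) = 1×6.94 + 1×19.0
= 6.94 + 19.0
= 25.94 g/mol

25.94 g/mol


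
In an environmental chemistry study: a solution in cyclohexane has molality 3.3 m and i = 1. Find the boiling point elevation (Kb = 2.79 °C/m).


ΔTb = Kb × m × i
= 2.79 × 3.3 × 1
= 9.207 °C

9.207 °C


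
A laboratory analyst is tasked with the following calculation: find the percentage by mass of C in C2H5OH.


M(C2H5OH) = 2×12.01 + 6×1.008 + 1×16.0 = 46.068 g/mol
Mass of C = 2 × 12.01 = 24.02 g/mol
% C = 24.02/46.068 × 100 = 52.14%

52.14%


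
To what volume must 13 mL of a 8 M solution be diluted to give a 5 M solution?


C1V1 = C2V2
8 × 13 = 5 × V2
V2 = 104/5 = 20.8 mL

20.8 mL


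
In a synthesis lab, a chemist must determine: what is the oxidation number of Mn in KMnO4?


(+1) + x + 4(-2) = 0, so x = +7
Oxidation number: +7

+7


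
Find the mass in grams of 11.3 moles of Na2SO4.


M(Na2SO4) = 142.05 g/mol
mass = n × M = 11.3 × 142.05 = 1605.17 g

1605.17 g


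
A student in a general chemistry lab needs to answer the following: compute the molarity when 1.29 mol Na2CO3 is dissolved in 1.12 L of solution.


M = n/V = 1.29/1.12 = 1.152 mol/L

1.152 M


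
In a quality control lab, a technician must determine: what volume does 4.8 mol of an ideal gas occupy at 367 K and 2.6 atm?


PV = nRT  (R = 0.08206 L·atm/(mol·K))
V = nRT/P = 4.8×0.08206×367/2.6
= 55.599 L

55.599 L


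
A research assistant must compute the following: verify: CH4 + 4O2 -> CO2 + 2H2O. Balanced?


Equation: CH4 + 4O2 -> CO2 + 2H2O
Check atoms: C: 1=1, H: 4=4, O: 8≠4
Not balanced

No, not balanced


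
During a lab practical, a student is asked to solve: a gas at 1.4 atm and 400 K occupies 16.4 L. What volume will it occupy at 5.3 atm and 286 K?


P1V1/T1 = P2V2/T2
V2 = P1V1T2/(T1P2)
= 1.4×16.4×286/(400×5.3)
= 3.097 L

3.097 L


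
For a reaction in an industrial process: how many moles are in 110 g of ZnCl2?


M(ZnCl2) = 136.28 g/mol
n = mass/M = 110/136.28 = 0.8072 mol

0.8072 mol


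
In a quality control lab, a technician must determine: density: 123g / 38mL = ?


ρ = mass/volume
= 123/38
= 3.237 g/mL

3.237 g/mL


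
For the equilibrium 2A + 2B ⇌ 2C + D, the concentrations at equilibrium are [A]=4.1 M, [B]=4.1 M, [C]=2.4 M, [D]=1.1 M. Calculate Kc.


Kc = [C]^2[D]/([A]^2[B]^2)
= (2.4^2 × 1.1^1)/(4.1^2 × 4.1^2)
= 6.336/282.5761
= 0.02242

0.02242


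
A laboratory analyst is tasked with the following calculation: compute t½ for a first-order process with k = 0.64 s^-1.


t½ = ln2/k = 0.693147/(0.64 s^-1)
= 1.083 s

1.083 s


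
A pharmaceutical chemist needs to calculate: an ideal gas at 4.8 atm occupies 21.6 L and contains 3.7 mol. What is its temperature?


PV = nRT  (R = 0.08206 L·atm/(mol·K))
T = PV/(nR) = 4.8×21.6/(3.7×0.08206)
= 103.68/0.303622
= 341.48 K

341.48 K


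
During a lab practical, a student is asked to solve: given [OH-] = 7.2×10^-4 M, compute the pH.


pOH = -log10([OH-]) = -log10(7.2×10^-4)
= 4 - log10(7.2) = 3.14
pH = 14 - pOH = 14 - 3.14 = 10.86

10.86


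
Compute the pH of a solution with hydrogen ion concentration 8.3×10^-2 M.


pH = -log10([H+]) = -log10(8.3×10^-2)
= 2 - log10(8.3)
= 2 - 0.92
= 1.08

1.08


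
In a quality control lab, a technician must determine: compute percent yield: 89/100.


% yield = actual/theoretical × 100
= 89/100 × 100
= 89.0%

89.0%


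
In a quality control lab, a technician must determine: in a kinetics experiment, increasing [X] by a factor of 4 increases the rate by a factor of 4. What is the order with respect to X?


rate ∝ [X]^n
4^n = 4 → n = 1
Order in X: 1

1


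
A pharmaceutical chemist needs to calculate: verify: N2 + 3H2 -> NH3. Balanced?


Equation: N2 + 3H2 -> NH3
Check atoms: H: 6≠3, N: 2≠1
Not balanced

No, not balanced


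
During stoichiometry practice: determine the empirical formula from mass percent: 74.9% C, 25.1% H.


Assume 100 g sample. Moles of each element:
  C: 74.9/12.01 = 6.236 mol
  H: 25.1/1.008 = 24.901 mol
Divide by smallest (6.236):
  C: 6.236/6.236 = 1.0
  H: 24.901/6.236 = 3.99
Empirical formula: CH4

CH4


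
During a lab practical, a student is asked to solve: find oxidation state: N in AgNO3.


(+1) + x + 3(-2) = 0, so x = +5
Oxidation number: +5

+5


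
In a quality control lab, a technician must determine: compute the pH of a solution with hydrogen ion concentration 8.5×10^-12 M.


pH = -log10([H+]) = -log10(8.5×10^-12)
= 12 - log10(8.5)
= 12 - 0.93
= 11.07

11.07


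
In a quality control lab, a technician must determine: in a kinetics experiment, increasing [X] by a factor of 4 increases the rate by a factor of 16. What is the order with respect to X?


rate ∝ [X]^n
4^n = 16 → n = 2
Order in X: 2

2


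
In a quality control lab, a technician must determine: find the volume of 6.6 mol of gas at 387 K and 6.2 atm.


PV = nRT  (R = 0.08206 L·atm/(mol·K))
V = nRT/P = 6.6×0.08206×387/6.2
= 33.806 L

33.806 L


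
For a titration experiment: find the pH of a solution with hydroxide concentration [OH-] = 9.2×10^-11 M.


pOH = -log10([OH-]) = -log10(9.2×10^-11)
= 11 - log10(9.2) = 10.04
pH = 14 - pOH = 14 - 10.04 = 3.96

3.96


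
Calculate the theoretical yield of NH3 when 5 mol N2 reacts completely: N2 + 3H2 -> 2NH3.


Mole ratio NH3:N2 = 2:1
n(NH3) = 5 × 2/1 = 10.000 mol
mass = 10.000 × 17.03 = 170.3 g

170.3 g


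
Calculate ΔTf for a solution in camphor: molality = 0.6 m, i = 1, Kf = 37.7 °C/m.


ΔTf = Kf × m × i
= 37.7 × 0.6 × 1
= 22.62 °C

22.62 °C


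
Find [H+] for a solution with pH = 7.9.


[H+] = 10^(-pH) = 10^(-7.9)
= 1.26×10^-8 M

1.26×10^-8 M


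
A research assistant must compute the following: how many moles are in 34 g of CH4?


M(CH4) = 16.04 g/mol
n = mass/M = 34/16.04 = 2.1197 mol

2.1197 mol


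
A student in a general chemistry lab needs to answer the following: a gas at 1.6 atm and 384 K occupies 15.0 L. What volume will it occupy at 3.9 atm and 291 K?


P1V1/T1 = P2V2/T2
V2 = P1V1T2/(T1P2)
= 1.6×15.0×291/(384×3.9)
= 4.663 L

4.663 L


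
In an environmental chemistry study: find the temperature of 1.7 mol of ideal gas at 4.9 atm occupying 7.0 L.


PV = nRT  (R = 0.08206 L·atm/(mol·K))
T = PV/(nR) = 4.9×7.0/(1.7×0.08206)
= 34.30/0.139502
= 245.87 K

245.87 K


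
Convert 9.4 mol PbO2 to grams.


M(PbO2) = 239.2 g/mol
mass = n × M = 9.4 × 239.2 = 2248.48 g

2248.48 g


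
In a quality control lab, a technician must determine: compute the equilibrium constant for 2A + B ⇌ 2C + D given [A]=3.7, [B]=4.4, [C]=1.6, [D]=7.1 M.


Kc = [C]^2[D]/([A]^2[B])
= (1.6^2 × 7.1^1)/(3.7^2 × 4.4^1)
= 18.176/60.236
= 0.3017

0.3017


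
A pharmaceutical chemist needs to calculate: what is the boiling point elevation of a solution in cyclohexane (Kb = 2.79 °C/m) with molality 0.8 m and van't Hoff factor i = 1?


ΔTb = Kb × m × i
= 2.79 × 0.8 × 1
= 2.232 °C

2.232 °C


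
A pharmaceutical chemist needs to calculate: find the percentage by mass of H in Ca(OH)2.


M(Ca(OH)2) = 1×40.08 + 2×16.0 + 2×1.008 = 74.096 g/mol
Mass of H = 2 × 1.008 = 2.016 g/mol
% H = 2.016/74.096 × 100 = 2.72%

2.72%


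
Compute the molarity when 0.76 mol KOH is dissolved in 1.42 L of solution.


M = n/V = 0.76/1.42 = 0.535 mol/L

0.535 M


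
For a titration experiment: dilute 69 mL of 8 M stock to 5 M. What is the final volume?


C1V1 = C2V2
8 × 69 = 5 × V2
V2 = 552/5 = 110.4 mL

110.4 mL


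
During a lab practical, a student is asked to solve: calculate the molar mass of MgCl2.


M(MgCl2) = 1×24.31 + 2×35.45
= 24.31 + 70.9
= 95.21 g/mol

95.21 g/mol


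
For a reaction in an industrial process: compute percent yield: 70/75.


% yield = actual/theoretical × 100
= 70/75 × 100
= 93.33%

93.33%


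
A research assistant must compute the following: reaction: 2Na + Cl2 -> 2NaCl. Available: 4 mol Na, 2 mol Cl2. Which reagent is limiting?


Mole ratio available / coefficient:
  Na: 4/2 = 2.000
  Cl2: 2/1 = 2.000
Smaller ratio is limiting.

neither (stoichiometric); Na and Cl2 are fully consumed


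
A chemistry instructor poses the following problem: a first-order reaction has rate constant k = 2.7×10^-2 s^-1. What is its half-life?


t½ = ln2/k = 0.693147/(2.7×10^-2 s^-1)
= 25.67 s

25.67 s


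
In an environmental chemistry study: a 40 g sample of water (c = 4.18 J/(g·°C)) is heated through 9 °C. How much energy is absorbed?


q = mcΔT = 40 × 4.18 × 9
= 1504.80 J

1504.80 J


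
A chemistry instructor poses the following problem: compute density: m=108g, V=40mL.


ρ = mass/volume
= 108/40
= 2.7 g/mL

2.7 g/mL


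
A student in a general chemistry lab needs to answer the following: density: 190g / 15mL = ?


ρ = mass/volume
= 190/15
= 12.667 g/mL

12.667 g/mL


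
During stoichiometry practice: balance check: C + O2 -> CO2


Equation: C + O2 -> CO2
Check atoms: C: 1=1, O: 2=2
Balanced

Yes, balanced


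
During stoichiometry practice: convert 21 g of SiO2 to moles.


M(SiO2) = 60.09 g/mol
n = mass/M = 21/60.09 = 0.3495 mol

0.3495 mol


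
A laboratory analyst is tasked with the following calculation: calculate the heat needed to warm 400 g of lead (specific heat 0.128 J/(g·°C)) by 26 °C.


q = mcΔT = 400 × 0.128 × 26
= 1331.20 J

1331.20 J


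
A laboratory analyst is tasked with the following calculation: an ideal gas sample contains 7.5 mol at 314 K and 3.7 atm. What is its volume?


PV = nRT  (R = 0.08206 L·atm/(mol·K))
V = nRT/P = 7.5×0.08206×314/3.7
= 52.23 L

52.23 L


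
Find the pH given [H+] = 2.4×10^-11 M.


pH = -log10([H+]) = -log10(2.4×10^-11)
= 11 - log10(2.4)
= 11 - 0.38
= 10.62

10.62


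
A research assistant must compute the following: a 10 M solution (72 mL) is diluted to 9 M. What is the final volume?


C1V1 = C2V2
10 × 72 = 9 × V2
V2 = 720/9 = 80.0 mL

80.0 mL


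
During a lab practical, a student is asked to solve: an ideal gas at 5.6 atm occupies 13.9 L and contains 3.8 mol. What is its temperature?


PV = nRT  (R = 0.08206 L·atm/(mol·K))
T = PV/(nR) = 5.6×13.9/(3.8×0.08206)
= 77.84/0.311828
= 249.62 K

249.62 K


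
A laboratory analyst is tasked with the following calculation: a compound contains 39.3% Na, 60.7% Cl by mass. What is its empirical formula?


Assume 100 g sample. Moles of each element:
  Na: 39.3/22.99 = 1.709 mol
  Cl: 60.7/35.45 = 1.712 mol
Divide by smallest (1.709):
  Na: 1.709/1.709 = 1.0
  Cl: 1.712/1.709 = 1.0
Empirical formula: NaCl

NaCl


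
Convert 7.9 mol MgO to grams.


M(MgO) = 40.31 g/mol
mass = n × M = 7.9 × 40.31 = 318.45 g

318.45 g


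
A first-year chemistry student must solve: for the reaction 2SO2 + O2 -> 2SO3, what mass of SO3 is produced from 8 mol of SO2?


Mole ratio SO3:SO2 = 2:2
n(SO3) = 8 × 2/2 = 8.000 mol
mass = 8.000 × 80.07 = 640.56 g

640.56 g


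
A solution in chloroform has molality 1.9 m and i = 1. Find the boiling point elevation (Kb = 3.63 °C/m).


ΔTb = Kb × m × i
= 3.63 × 1.9 × 1
= 6.897 °C

6.897 °C


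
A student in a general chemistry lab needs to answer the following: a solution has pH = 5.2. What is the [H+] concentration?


[H+] = 10^(-pH) = 10^(-5.2)
= 6.31×10^-6 M

6.31×10^-6 M


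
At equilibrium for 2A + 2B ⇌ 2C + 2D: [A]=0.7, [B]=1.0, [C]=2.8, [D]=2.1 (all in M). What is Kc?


Kc = [C]^2[D]^2/([A]^2[B]^2)
= (2.8^2 × 2.1^2)/(0.7^2 × 1.0^2)
= 34.5744/0.49
= 70.56

70.56


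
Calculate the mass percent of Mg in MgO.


M(MgO) = 1×24.31 + 1×16.0 = 40.31 g/mol
Mass of Mg = 1 × 24.31 = 24.31 g/mol
% Mg = 24.31/40.31 × 100 = 60.31%

60.31%


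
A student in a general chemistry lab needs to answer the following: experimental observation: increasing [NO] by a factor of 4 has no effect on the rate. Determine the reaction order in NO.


rate ∝ [NO]^n
rate ∝ [NO]^0
Order in NO: 0

0


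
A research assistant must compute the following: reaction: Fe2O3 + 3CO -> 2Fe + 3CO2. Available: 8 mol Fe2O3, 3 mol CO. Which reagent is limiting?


Mole ratio available / coefficient:
  Fe2O3: 8/1 = 8.000
  CO: 3/3 = 1.000
Smaller ratio is limiting.

CO


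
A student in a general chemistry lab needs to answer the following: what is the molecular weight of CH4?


M(CH4) = 1×12.01 + 4×1.008
= 12.01 + 4.03
= 16.04 g/mol

16.04 g/mol


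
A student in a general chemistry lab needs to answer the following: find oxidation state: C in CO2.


x + 2(-2) = 0, so x = +4
Oxidation number: +4

+4


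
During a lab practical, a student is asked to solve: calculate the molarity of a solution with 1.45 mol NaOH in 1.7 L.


M = n/V = 1.45/1.7 = 0.853 mol/L

0.853 M


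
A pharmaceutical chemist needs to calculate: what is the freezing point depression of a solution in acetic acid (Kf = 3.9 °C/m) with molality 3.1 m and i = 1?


ΔTf = Kf × m × i
= 3.9 × 3.1 × 1
= 12.09 °C

12.09 °C


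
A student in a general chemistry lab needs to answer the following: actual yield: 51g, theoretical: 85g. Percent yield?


% yield = actual/theoretical × 100
= 51/85 × 100
= 60.0%

60.0%


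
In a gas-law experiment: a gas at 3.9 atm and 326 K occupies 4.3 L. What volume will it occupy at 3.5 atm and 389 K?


P1V1/T1 = P2V2/T2
V2 = P1V1T2/(T1P2)
= 3.9×4.3×389/(326×3.5)
= 5.717 L

5.717 L


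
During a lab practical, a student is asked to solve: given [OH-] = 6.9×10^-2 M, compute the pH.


pOH = -log10([OH-]) = -log10(6.9×10^-2)
= 2 - log10(6.9) = 1.16
pH = 14 - pOH = 14 - 1.16 = 12.84

12.84


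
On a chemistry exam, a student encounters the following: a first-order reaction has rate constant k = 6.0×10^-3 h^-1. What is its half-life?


t½ = ln2/k = 0.693147/(6.0×10^-3 h^-1)
= 115.5 h

115.5 h


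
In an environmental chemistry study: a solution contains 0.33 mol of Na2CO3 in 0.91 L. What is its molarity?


M = n/V = 0.33/0.91 = 0.363 mol/L

0.363 M


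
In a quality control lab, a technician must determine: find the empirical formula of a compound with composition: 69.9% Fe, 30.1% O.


Assume 100 g sample. Moles of each element:
  Fe: 69.9/55.85 = 1.252 mol
  O: 30.1/16.0 = 1.881 mol
Divide by smallest (1.252):
  Fe: 1.252/1.252 = 1.0
  O: 1.881/1.252 = 1.5
Multiply all ratios by 2 to obtain whole numbers.
Empirical formula: Fe2O3

Fe2O3


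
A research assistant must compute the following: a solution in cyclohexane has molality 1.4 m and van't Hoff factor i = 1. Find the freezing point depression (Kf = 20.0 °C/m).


ΔTf = Kf × m × i
= 20.0 × 1.4 × 1
= 28.0 °C

28.0 °C


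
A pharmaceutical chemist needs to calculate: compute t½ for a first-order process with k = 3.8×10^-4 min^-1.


t½ = ln2/k = 0.693147/(3.8×10^-4 min^-1)
= 1824 min

1824 min


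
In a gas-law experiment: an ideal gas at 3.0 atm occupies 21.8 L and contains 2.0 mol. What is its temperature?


PV = nRT  (R = 0.08206 L·atm/(mol·K))
T = PV/(nR) = 3.0×21.8/(2.0×0.08206)
= 65.40/0.164120
= 398.49 K

398.49 K


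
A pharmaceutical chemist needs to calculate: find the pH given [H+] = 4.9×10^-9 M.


pH = -log10([H+]) = -log10(4.9×10^-9)
= 9 - log10(4.9)
= 9 - 0.69
= 8.31

8.31


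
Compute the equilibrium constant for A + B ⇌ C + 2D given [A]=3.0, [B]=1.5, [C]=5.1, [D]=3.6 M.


Kc = [C][D]^2/([A][B])
= (5.1^1 × 3.6^2)/(3.0^1 × 1.5^1)
= 66.096/4.5
= 14.69

14.69


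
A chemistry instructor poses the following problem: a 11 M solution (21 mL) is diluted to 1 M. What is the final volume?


C1V1 = C2V2
11 × 21 = 1 × V2
V2 = 231/1 = 231.0 mL

231.0 mL


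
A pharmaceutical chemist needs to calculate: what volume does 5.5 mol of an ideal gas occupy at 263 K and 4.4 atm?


PV = nRT  (R = 0.08206 L·atm/(mol·K))
V = nRT/P = 5.5×0.08206×263/4.4
= 26.977 L

26.977 L


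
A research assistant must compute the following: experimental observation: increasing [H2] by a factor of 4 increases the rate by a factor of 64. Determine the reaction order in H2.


rate ∝ [H2]^n
4^n = 64 → n = 3
Order in H2: 3

3


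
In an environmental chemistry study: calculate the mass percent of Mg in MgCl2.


M(MgCl2) = 1×24.31 + 2×35.45 = 95.21 g/mol
Mass of Mg = 1 × 24.31 = 24.31 g/mol
% Mg = 24.31/95.21 × 100 = 25.53%

25.53%


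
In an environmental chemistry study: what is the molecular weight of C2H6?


M(C2H6) = 2×12.01 + 6×1.008
= 24.02 + 6.05
= 30.07 g/mol

30.07 g/mol


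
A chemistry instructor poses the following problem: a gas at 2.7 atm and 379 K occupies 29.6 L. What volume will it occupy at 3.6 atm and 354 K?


P1V1/T1 = P2V2/T2
V2 = P1V1T2/(T1P2)
= 2.7×29.6×354/(379×3.6)
= 20.736 L

20.736 L


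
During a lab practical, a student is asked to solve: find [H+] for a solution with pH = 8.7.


[H+] = 10^(-pH) = 10^(-8.7)
= 2.0×10^-9 M

2.0×10^-9 M


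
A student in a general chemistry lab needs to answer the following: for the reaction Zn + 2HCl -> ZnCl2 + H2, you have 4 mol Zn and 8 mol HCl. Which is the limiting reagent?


Mole ratio available / coefficient:
  Zn: 4/1 = 4.000
  HCl: 8/2 = 4.000
Smaller ratio is limiting.

neither (stoichiometric); Zn and HCl are fully consumed


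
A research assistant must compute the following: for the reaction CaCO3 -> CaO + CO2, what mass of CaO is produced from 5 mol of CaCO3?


Mole ratio CaO:CaCO3 = 1:1
n(CaO) = 5 × 1/1 = 5.000 mol
mass = 5.000 × 56.08 = 280.4 g

280.4 g


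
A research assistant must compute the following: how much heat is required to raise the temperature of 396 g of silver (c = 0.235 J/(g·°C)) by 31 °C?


q = mcΔT = 396 × 0.235 × 31
= 2884.86 J

2884.86 J


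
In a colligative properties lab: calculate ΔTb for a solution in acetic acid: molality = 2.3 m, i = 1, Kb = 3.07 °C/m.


ΔTb = Kb × m × i
= 3.07 × 2.3 × 1
= 7.061 °C

7.061 °C


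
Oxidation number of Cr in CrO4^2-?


x + 4(-2) = -2, so x = +6
Oxidation number: +6

+6


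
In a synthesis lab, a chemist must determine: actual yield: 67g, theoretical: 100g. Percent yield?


% yield = actual/theoretical × 100
= 67/100 × 100
= 67.0%

67.0%


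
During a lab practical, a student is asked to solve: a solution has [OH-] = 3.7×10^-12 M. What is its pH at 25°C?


pOH = -log10([OH-]) = -log10(3.7×10^-12)
= 12 - log10(3.7) = 11.43
pH = 14 - pOH = 14 - 11.43 = 2.57

2.57


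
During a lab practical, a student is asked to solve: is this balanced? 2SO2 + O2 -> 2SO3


Equation: 2SO2 + O2 -> 2SO3
Check atoms: O: 6=6, S: 2=2
Balanced

Yes, balanced


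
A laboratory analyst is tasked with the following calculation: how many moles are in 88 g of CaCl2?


M(CaCl2) = 110.98 g/mol
n = mass/M = 88/110.98 = 0.7929 mol

0.7929 mol


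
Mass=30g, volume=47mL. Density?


ρ = mass/volume
= 30/47
= 0.638 g/mL

0.638 g/mL


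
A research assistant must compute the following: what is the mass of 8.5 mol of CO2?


M(CO2) = 44.01 g/mol
mass = n × M = 8.5 × 44.01 = 374.09 g

374.09 g


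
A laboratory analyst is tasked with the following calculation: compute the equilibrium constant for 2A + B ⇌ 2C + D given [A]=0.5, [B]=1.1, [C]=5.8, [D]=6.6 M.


Kc = [C]^2[D]/([A]^2[B])
= (5.8^2 × 6.6^1)/(0.5^2 × 1.1^1)
= 222.024/0.275
= 807.4

807.4


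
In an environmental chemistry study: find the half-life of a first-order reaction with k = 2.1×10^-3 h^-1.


t½ = ln2/k = 0.693147/(2.1×10^-3 h^-1)
= 330.1 h

330.1 h


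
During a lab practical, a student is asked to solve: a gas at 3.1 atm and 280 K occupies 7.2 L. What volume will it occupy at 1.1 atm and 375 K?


P1V1/T1 = P2V2/T2
V2 = P1V1T2/(T1P2)
= 3.1×7.2×375/(280×1.1)
= 27.175 L

27.175 L


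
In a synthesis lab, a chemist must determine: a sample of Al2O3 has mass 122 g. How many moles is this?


M(Al2O3) = 101.96 g/mol
n = mass/M = 122/101.96 = 1.1965 mol

1.1965 mol


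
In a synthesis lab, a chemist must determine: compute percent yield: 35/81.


% yield = actual/theoretical × 100
= 35/81 × 100
= 43.21%

43.21%


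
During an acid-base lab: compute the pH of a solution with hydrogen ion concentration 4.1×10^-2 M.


pH = -log10([H+]) = -log10(4.1×10^-2)
= 2 - log10(4.1)
= 2 - 0.61
= 1.39

1.39


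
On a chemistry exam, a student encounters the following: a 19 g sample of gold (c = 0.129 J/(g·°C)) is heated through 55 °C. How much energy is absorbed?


q = mcΔT = 19 × 0.129 × 55
= 134.81 J

134.81 J


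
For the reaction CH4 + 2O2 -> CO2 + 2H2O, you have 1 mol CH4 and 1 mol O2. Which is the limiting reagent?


Mole ratio available / coefficient:
  CH4: 1/1 = 1.000
  O2: 1/2 = 0.500
Smaller ratio is limiting.

O2


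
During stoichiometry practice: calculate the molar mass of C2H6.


M(C2H6) = 2×12.01 + 6×1.008
= 24.02 + 6.05
= 30.07 g/mol

30.07 g/mol


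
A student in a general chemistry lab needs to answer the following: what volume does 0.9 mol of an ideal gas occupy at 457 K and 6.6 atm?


PV = nRT  (R = 0.08206 L·atm/(mol·K))
V = nRT/P = 0.9×0.08206×457/6.6
= 5.114 L

5.114 L


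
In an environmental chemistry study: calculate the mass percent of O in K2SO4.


M(K2SO4) = 2×39.1 + 1×32.07 + 4×16.0 = 174.27 g/mol
Mass of O = 4 × 16.0 = 64.00 g/mol
% O = 64.00/174.27 × 100 = 36.72%

36.72%


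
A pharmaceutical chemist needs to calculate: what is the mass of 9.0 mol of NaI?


M(NaI) = 149.89 g/mol
mass = n × M = 9.0 × 149.89 = 1349.01 g

1349.01 g


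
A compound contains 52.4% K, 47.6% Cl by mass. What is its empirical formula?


Assume 100 g sample. Moles of each element:
  K: 52.4/39.1 = 1.34 mol
  Cl: 47.6/35.45 = 1.343 mol
Divide by smallest (1.34):
  K: 1.34/1.34 = 1.0
  Cl: 1.343/1.34 = 1.0
Empirical formula: KCl

KCl


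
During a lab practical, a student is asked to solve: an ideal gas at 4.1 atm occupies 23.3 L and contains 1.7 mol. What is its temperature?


PV = nRT  (R = 0.08206 L·atm/(mol·K))
T = PV/(nR) = 4.1×23.3/(1.7×0.08206)
= 95.53/0.139502
= 684.79 K

684.79 K


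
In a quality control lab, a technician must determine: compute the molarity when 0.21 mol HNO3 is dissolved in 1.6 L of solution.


M = n/V = 0.21/1.6 = 0.131 mol/L

0.131 M


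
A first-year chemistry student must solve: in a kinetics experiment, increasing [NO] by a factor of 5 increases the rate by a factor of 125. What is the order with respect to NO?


rate ∝ [NO]^n
5^n = 125 → n = 3
Order in NO: 3

3


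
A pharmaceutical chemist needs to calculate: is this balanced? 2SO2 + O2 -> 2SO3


Equation: 2SO2 + O2 -> 2SO3
Check atoms: O: 6=6, S: 2=2
Balanced

Yes, balanced


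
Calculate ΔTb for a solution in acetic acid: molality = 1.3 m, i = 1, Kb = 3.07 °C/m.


ΔTb = Kb × m × i
= 3.07 × 1.3 × 1
= 3.991 °C

3.991 °C


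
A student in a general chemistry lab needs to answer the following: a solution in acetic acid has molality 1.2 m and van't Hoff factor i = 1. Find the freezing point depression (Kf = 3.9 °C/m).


ΔTf = Kf × m × i
= 3.9 × 1.2 × 1
= 4.68 °C

4.68 °C


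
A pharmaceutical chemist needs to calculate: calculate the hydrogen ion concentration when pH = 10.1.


[H+] = 10^(-pH) = 10^(-10.1)
= 7.94×10^-11 M

7.94×10^-11 M


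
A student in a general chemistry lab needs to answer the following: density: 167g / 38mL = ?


ρ = mass/volume
= 167/38
= 4.395 g/mL

4.395 g/mL


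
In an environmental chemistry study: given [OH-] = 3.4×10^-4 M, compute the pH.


pOH = -log10([OH-]) = -log10(3.4×10^-4)
= 4 - log10(3.4) = 3.47
pH = 14 - pOH = 14 - 3.47 = 10.53

10.53


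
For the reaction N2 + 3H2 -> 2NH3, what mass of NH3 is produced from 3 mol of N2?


Mole ratio NH3:N2 = 2:1
n(NH3) = 3 × 2/1 = 6.000 mol
mass = 6.000 × 17.03 = 102.18 g

102.18 g


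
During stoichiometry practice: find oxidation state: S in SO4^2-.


x + 4(-2) = -2, so x = +6
Oxidation number: +6

+6


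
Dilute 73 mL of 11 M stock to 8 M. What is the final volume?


C1V1 = C2V2
11 × 73 = 8 × V2
V2 = 803/8 = 100.38 mL

100.38 mL


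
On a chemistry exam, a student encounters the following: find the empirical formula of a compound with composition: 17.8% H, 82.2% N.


Assume 100 g sample. Moles of each element:
  H: 17.8/1.008 = 17.659 mol
  N: 82.2/14.01 = 5.867 mol
Divide by smallest (5.867):
  H: 17.659/5.867 = 3.01
  N: 5.867/5.867 = 1.0
Empirical formula: NH3

NH3


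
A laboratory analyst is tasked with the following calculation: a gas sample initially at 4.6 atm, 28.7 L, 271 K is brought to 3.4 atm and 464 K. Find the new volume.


P1V1/T1 = P2V2/T2
V2 = P1V1T2/(T1P2)
= 4.6×28.7×464/(271×3.4)
= 66.483 L

66.483 L
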